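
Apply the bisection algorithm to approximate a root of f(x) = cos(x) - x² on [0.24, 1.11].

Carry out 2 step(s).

f(x) = cos(x) - x²
Initial interval: [0.24, 1.11]

Iteration 1:
  c_1 = (0.240000 + 1.110000)/2 = 0.675000
  f(c_1) = f(0.675000) = 0.325082
  f(a) × f(c) ≥ 0, new interval: [0.675000, 1.110000]
Iteration 2:
  c_2 = (0.675000 + 1.110000)/2 = 0.892500
  f(c_2) = f(0.892500) = -0.169089
  f(a) × f(c) < 0, new interval: [0.675000, 0.892500]

After 2 iteration(s), the approximation is c_2 = 0.892500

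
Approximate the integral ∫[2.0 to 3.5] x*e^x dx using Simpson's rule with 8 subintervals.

f(x) = x*e^x
a = 2.0, b = 3.5, n = 8
h = (b - a)/n = 0.187500

Simpson's rule: (h/3)[f(x₀) + 4f(x₁) + 2f(x₂) + ... + f(xₙ)]

x_0 = 2.0000, f(x_0) = 14.778112, coefficient = 1
x_1 = 2.1875, f(x_1) = 19.496975, coefficient = 4
x_2 = 2.3750, f(x_2) = 25.533656, coefficient = 2
x_3 = 2.5625, f(x_3) = 33.231006, coefficient = 4
x_4 = 2.7500, f(x_4) = 43.017238, coefficient = 2
x_5 = 2.9375, f(x_5) = 55.426559, coefficient = 4
x_6 = 3.1250, f(x_6) = 71.124672, coefficient = 2
x_7 = 3.3125, f(x_7) = 90.940295, coefficient = 4
x_8 = 3.5000, f(x_8) = 115.904082, coefficient = 1

I ≈ (0.187500/3) × 1206.412665 = 75.400792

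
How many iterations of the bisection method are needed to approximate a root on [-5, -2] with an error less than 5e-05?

We need (b-a)/2^n ≤ 5e-05
(-2 - (-5))/2^n ≤ 5e-05
3/2^n ≤ 5e-05
2^n ≥ 60000
n ≥ log₂(60000) = 15.87
n ≥ 16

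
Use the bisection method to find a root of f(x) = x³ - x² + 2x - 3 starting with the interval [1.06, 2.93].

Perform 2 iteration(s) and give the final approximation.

f(x) = x³ - x² + 2x - 3
Initial interval: [1.06, 2.93]

Iteration 1:
  c_1 = (1.060000 + 2.930000)/2 = 1.995000
  f(c_1) = f(1.995000) = 4.950125
  f(a) × f(c) < 0, new interval: [1.060000, 1.995000]
Iteration 2:
  c_2 = (1.060000 + 1.995000)/2 = 1.527500
  f(c_2) = f(1.527500) = 1.285793
  f(a) × f(c) < 0, new interval: [1.060000, 1.527500]

After 2 iteration(s), the approximation is c_2 = 1.527500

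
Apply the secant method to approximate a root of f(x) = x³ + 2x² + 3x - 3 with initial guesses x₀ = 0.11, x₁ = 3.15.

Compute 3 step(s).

f(x) = x³ + 2x² + 3x - 3
x₀ = 0.11, x₁ = 3.15

Secant formula: x_{n+1} = x_n - f(x_n)(x_n - x_{n-1})/(f(x_n) - f(x_{n-1}))

Iteration 1:
  f(0.110000) = -2.644469
  f(3.150000) = 57.550875
  x_2 = 3.150000 - 57.550875×(3.150000 - 0.110000)/(57.550875 - (-2.644469))
       = 0.243552
Iteration 2:
  f(3.150000) = 57.550875
  f(0.243552) = -2.136264
  x_3 = 0.243552 - (-2.136264)×(0.243552 - 3.150000)/(-2.136264 - 57.550875)
       = 0.347576
Iteration 3:
  f(0.243552) = -2.136264
  f(0.347576) = -1.673662
  x_4 = 0.347576 - (-1.673662)×(0.347576 - 0.243552)/(-1.673662 - (-2.136264))
       = 0.723931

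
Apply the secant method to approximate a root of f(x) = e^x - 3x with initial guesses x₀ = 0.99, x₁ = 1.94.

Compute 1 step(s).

f(x) = e^x - 3x
x₀ = 0.99, x₁ = 1.94

Secant formula: x_{n+1} = x_n - f(x_n)(x_n - x_{n-1})/(f(x_n) - f(x_{n-1}))

Iteration 1:
  f(0.990000) = -0.278766
  f(1.940000) = 1.138751
  x_2 = 1.940000 - 1.138751×(1.940000 - 0.990000)/(1.138751 - (-0.278766))
       = 1.176825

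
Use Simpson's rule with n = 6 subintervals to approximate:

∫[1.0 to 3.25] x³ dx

f(x) = x³
a = 1.0, b = 3.25, n = 6
h = (b - a)/n = 0.375000

Simpson's rule: (h/3)[f(x₀) + 4f(x₁) + 2f(x₂) + ... + f(xₙ)]

x_0 = 1.0000, f(x_0) = 1.000000, coefficient = 1
x_1 = 1.3750, f(x_1) = 2.599609, coefficient = 4
x_2 = 1.7500, f(x_2) = 5.359375, coefficient = 2
x_3 = 2.1250, f(x_3) = 9.595703, coefficient = 4
x_4 = 2.5000, f(x_4) = 15.625000, coefficient = 2
x_5 = 2.8750, f(x_5) = 23.763672, coefficient = 4
x_6 = 3.2500, f(x_6) = 34.328125, coefficient = 1

I ≈ (0.375000/3) × 221.132812 = 27.641602
Exact value: 27.641602
Error: 0.000000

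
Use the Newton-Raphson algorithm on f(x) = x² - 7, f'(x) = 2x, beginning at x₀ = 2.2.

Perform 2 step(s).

f(x) = x² - 7
f'(x) = 2x
x₀ = 2.2

Newton-Raphson formula: x_{n+1} = x_n - f(x_n)/f'(x_n)

Iteration 1:
  f(2.200000) = -2.160000
  f'(2.200000) = 4.400000
  x_1 = 2.200000 - (-2.160000)/4.400000 = 2.690909
Iteration 2:
  f(2.690909) = 0.240992
  f'(2.690909) = 5.381818
  x_2 = 2.690909 - 0.240992/5.381818 = 2.646130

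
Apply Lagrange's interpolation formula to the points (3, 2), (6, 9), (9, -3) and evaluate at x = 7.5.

Lagrange interpolation formula:
P(x) = Σ yᵢ × Lᵢ(x)
where Lᵢ(x) = Π_{j≠i} (x - xⱼ)/(xᵢ - xⱼ)

L_0(7.5) = (7.5 - 6)/(3 - 6) × (7.5 - 9)/(3 - 9) = -0.125000
L_1(7.5) = (7.5 - 3)/(6 - 3) × (7.5 - 9)/(6 - 9) = 0.750000
L_2(7.5) = (7.5 - 3)/(9 - 3) × (7.5 - 6)/(9 - 6) = 0.375000

P(7.5) = 2×L_0(7.5) + 9×L_1(7.5) + (-3)×L_2(7.5)
P(7.5) = 5.375000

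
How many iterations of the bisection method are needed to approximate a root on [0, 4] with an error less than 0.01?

We need (b-a)/2^n ≤ 0.01
(4 - 0)/2^n ≤ 0.01
4/2^n ≤ 0.01
2^n ≥ 400
n ≥ log₂(400) = 8.64
n ≥ 9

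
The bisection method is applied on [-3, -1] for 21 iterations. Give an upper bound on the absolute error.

Bisection error bound: |error| ≤ (b-a)/2^n
|error| ≤ (-1 - (-3))/2^21 = 2/2^21
|error| ≤ 0.0000009537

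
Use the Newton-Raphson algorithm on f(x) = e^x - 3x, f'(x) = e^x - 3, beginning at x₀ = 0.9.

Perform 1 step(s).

f(x) = e^x - 3x
f'(x) = e^x - 3
x₀ = 0.9

Newton-Raphson formula: x_{n+1} = x_n - f(x_n)/f'(x_n)

Iteration 1:
  f(0.900000) = -0.240397
  f'(0.900000) = -0.540397
  x_1 = 0.900000 - (-0.240397)/(-0.540397) = 0.455148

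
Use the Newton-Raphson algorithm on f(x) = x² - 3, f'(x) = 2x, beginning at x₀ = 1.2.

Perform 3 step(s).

f(x) = x² - 3
f'(x) = 2x
x₀ = 1.2

Newton-Raphson formula: x_{n+1} = x_n - f(x_n)/f'(x_n)

Iteration 1:
  f(1.200000) = -1.560000
  f'(1.200000) = 2.400000
  x_1 = 1.200000 - (-1.560000)/2.400000 = 1.850000
Iteration 2:
  f(1.850000) = 0.422500
  f'(1.850000) = 3.700000
  x_2 = 1.850000 - 0.422500/3.700000 = 1.735811
Iteration 3:
  f(1.735811) = 0.013039
  f'(1.735811) = 3.471622
  x_3 = 1.735811 - 0.013039/3.471622 = 1.732055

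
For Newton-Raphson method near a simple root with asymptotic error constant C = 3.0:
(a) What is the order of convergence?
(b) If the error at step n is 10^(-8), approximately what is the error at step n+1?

(a) Newton-Raphson has quadratic (order 2) convergence near simple roots.
    This means |e_{n+1}| ≈ C|e_n|².

(b) With |e_n| = 10^(-8) and C = 3.0:
    |e_{n+1}| ≈ 3.0 × (10^(-8))² = 3.0 × 10^(-16)

(a) 2 (quadratic); (b) |e_{n+1}| ≈ 3.000e-16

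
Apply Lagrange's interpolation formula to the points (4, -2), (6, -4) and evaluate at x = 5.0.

Lagrange interpolation formula:
P(x) = Σ yᵢ × Lᵢ(x)
where Lᵢ(x) = Π_{j≠i} (x - xⱼ)/(xᵢ - xⱼ)

L_0(5.0) = (5.0 - 6)/(4 - 6) = 0.500000
L_1(5.0) = (5.0 - 4)/(6 - 4) = 0.500000

P(5.0) = (-2)×L_0(5.0) + (-4)×L_1(5.0)
P(5.0) = -3.000000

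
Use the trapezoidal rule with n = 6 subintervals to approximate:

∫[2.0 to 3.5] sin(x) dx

f(x) = sin(x)
a = 2.0, b = 3.5, n = 6
h = (b - a)/n = 0.250000

Trapezoidal rule: (h/2)[f(x₀) + 2f(x₁) + 2f(x₂) + ... + f(xₙ)]

x_0 = 2.0000, f(x_0) = 0.909297, coefficient = 1
x_1 = 2.2500, f(x_1) = 0.778073, coefficient = 2
x_2 = 2.5000, f(x_2) = 0.598472, coefficient = 2
x_3 = 2.7500, f(x_3) = 0.381661, coefficient = 2
x_4 = 3.0000, f(x_4) = 0.141120, coefficient = 2
x_5 = 3.2500, f(x_5) = -0.108195, coefficient = 2
x_6 = 3.5000, f(x_6) = -0.350783, coefficient = 1

I ≈ (0.250000/2) × 4.140777 = 0.517597
Exact value: 0.520310
Error: 0.002713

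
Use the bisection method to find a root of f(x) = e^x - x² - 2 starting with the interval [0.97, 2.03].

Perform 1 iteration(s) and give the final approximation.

f(x) = e^x - x² - 2
Initial interval: [0.97, 2.03]

Iteration 1:
  c_1 = (0.970000 + 2.030000)/2 = 1.500000
  f(c_1) = f(1.500000) = 0.231689
  f(a) × f(c) < 0, new interval: [0.970000, 1.500000]

After 1 iteration(s), the approximation is c_1 = 1.500000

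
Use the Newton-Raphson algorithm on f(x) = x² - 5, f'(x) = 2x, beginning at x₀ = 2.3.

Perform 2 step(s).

f(x) = x² - 5
f'(x) = 2x
x₀ = 2.3

Newton-Raphson formula: x_{n+1} = x_n - f(x_n)/f'(x_n)

Iteration 1:
  f(2.300000) = 0.290000
  f'(2.300000) = 4.600000
  x_1 = 2.300000 - 0.290000/4.600000 = 2.236957
Iteration 2:
  f(2.236957) = 0.003974
  f'(2.236957) = 4.473913
  x_2 = 2.236957 - 0.003974/4.473913 = 2.236068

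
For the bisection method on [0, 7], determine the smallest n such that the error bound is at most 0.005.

We need (b-a)/2^n ≤ 0.005
(7 - 0)/2^n ≤ 0.005
7/2^n ≤ 0.005
2^n ≥ 1400
n ≥ log₂(1400) = 10.45
n ≥ 11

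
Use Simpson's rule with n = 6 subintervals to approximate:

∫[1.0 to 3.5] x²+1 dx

f(x) = x²+1
a = 1.0, b = 3.5, n = 6
h = (b - a)/n = 0.416667

Simpson's rule: (h/3)[f(x₀) + 4f(x₁) + 2f(x₂) + ... + f(xₙ)]

x_0 = 1.0000, f(x_0) = 2.000000, coefficient = 1
x_1 = 1.4167, f(x_1) = 3.006944, coefficient = 4
x_2 = 1.8333, f(x_2) = 4.361111, coefficient = 2
x_3 = 2.2500, f(x_3) = 6.062500, coefficient = 4
x_4 = 2.6667, f(x_4) = 8.111111, coefficient = 2
x_5 = 3.0833, f(x_5) = 10.506944, coefficient = 4
x_6 = 3.5000, f(x_6) = 13.250000, coefficient = 1

I ≈ (0.416667/3) × 118.500000 = 16.458333
Exact value: 16.458333
Error: 0.000000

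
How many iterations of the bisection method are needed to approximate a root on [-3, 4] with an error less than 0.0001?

We need (b-a)/2^n ≤ 0.0001
(4 - (-3))/2^n ≤ 0.0001
7/2^n ≤ 0.0001
2^n ≥ 70000
n ≥ log₂(70000) = 16.10
n ≥ 17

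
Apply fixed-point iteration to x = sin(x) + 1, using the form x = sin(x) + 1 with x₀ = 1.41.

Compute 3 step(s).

Equation: x = sin(x) + 1
Fixed-point form: x = sin(x) + 1
x₀ = 1.41

x_1 = g(1.410000) = 1.987100
x_2 = g(1.987100) = 1.914590
x_3 = g(1.914590) = 1.941483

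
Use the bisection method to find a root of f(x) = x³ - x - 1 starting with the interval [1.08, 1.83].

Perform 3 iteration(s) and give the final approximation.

f(x) = x³ - x - 1
Initial interval: [1.08, 1.83]

Iteration 1:
  c_1 = (1.080000 + 1.830000)/2 = 1.455000
  f(c_1) = f(1.455000) = 0.625271
  f(a) × f(c) < 0, new interval: [1.080000, 1.455000]
Iteration 2:
  c_2 = (1.080000 + 1.455000)/2 = 1.267500
  f(c_2) = f(1.267500) = -0.231190
  f(a) × f(c) ≥ 0, new interval: [1.267500, 1.455000]
Iteration 3:
  c_3 = (1.267500 + 1.455000)/2 = 1.361250
  f(c_3) = f(1.361250) = 0.161148
  f(a) × f(c) < 0, new interval: [1.267500, 1.361250]

After 3 iteration(s), the approximation is c_3 = 1.361250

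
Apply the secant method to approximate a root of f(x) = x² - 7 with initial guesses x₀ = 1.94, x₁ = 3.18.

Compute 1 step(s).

f(x) = x² - 7
x₀ = 1.94, x₁ = 3.18

Secant formula: x_{n+1} = x_n - f(x_n)(x_n - x_{n-1})/(f(x_n) - f(x_{n-1}))

Iteration 1:
  f(1.940000) = -3.236400
  f(3.180000) = 3.112400
  x_2 = 3.180000 - 3.112400×(3.180000 - 1.940000)/(3.112400 - (-3.236400))
       = 2.572109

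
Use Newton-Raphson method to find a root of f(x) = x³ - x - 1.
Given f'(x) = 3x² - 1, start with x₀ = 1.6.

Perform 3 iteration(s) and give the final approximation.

f(x) = x³ - x - 1
f'(x) = 3x² - 1
x₀ = 1.6

Newton-Raphson formula: x_{n+1} = x_n - f(x_n)/f'(x_n)

Iteration 1:
  f(1.600000) = 1.496000
  f'(1.600000) = 6.680000
  x_1 = 1.600000 - 1.496000/6.680000 = 1.376048
Iteration 2:
  f(1.376048) = 0.229510
  f'(1.376048) = 4.680524
  x_2 = 1.376048 - 0.229510/4.680524 = 1.327013
Iteration 3:
  f(1.327013) = 0.009808
  f'(1.327013) = 4.282890
  x_3 = 1.327013 - 0.009808/4.282890 = 1.324723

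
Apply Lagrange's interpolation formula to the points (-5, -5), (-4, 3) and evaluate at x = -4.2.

Lagrange interpolation formula:
P(x) = Σ yᵢ × Lᵢ(x)
where Lᵢ(x) = Π_{j≠i} (x - xⱼ)/(xᵢ - xⱼ)

L_0(-4.2) = (-4.2 - (-4))/(-5 - (-4)) = 0.200000
L_1(-4.2) = (-4.2 - (-5))/(-4 - (-5)) = 0.800000

P(-4.2) = (-5)×L_0(-4.2) + 3×L_1(-4.2)
P(-4.2) = 1.400000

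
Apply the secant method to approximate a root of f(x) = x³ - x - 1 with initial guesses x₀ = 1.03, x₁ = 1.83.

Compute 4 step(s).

f(x) = x³ - x - 1
x₀ = 1.03, x₁ = 1.83

Secant formula: x_{n+1} = x_n - f(x_n)(x_n - x_{n-1})/(f(x_n) - f(x_{n-1}))

Iteration 1:
  f(1.030000) = -0.937273
  f(1.830000) = 3.298487
  x_2 = 1.830000 - 3.298487×(1.830000 - 1.030000)/(3.298487 - (-0.937273))
       = 1.207021
Iteration 2:
  f(1.830000) = 3.298487
  f(1.207021) = -0.448513
  x_3 = 1.207021 - (-0.448513)×(1.207021 - 1.830000)/(-0.448513 - 3.298487)
       = 1.281591
Iteration 3:
  f(1.207021) = -0.448513
  f(1.281591) = -0.176609
  x_4 = 1.281591 - (-0.176609)×(1.281591 - 1.207021)/(-0.176609 - (-0.448513))
       = 1.330026
Iteration 4:
  f(1.281591) = -0.176609
  f(1.330026) = 0.022751
  x_5 = 1.330026 - 0.022751×(1.330026 - 1.281591)/(0.022751 - (-0.176609))
       = 1.324499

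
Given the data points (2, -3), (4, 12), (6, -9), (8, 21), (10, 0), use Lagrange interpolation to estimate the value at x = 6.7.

Lagrange interpolation formula:
P(x) = Σ yᵢ × Lᵢ(x)
where Lᵢ(x) = Π_{j≠i} (x - xⱼ)/(xᵢ - xⱼ)

L_0(6.7) = (6.7 - 4)/(2 - 4) × (6.7 - 6)/(2 - 6) × (6.7 - 8)/(2 - 8) × (6.7 - 10)/(2 - 10) = 0.021115
L_1(6.7) = (6.7 - 2)/(4 - 2) × (6.7 - 6)/(4 - 6) × (6.7 - 8)/(4 - 8) × (6.7 - 10)/(4 - 10) = -0.147022
L_2(6.7) = (6.7 - 2)/(6 - 2) × (6.7 - 4)/(6 - 4) × (6.7 - 8)/(6 - 8) × (6.7 - 10)/(6 - 10) = 0.850627
L_3(6.7) = (6.7 - 2)/(8 - 2) × (6.7 - 4)/(8 - 4) × (6.7 - 6)/(8 - 6) × (6.7 - 10)/(8 - 10) = 0.305353
L_4(6.7) = (6.7 - 2)/(10 - 2) × (6.7 - 4)/(10 - 4) × (6.7 - 6)/(10 - 6) × (6.7 - 8)/(10 - 8) = -0.030073

P(6.7) = (-3)×L_0(6.7) + 12×L_1(6.7) + (-9)×L_2(6.7) + 21×L_3(6.7) + 0×L_4(6.7)
P(6.7) = -3.070830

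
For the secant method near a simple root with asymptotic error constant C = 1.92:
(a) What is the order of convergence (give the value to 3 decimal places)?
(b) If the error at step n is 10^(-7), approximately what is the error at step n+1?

(a) Secant method has superlinear convergence with order φ = (1+√5)/2 ≈ 1.618.
    This means |e_{n+1}| ≈ C|e_n|^1.618.

(b) With |e_n| = 10^(-7) and C = 1.92:
    |e_{n+1}| ≈ 1.92 × (10^(-7))^1.618 = 1.92 × 10^(-11.33)

(a) ≈ 1.618 (golden ratio); (b) |e_{n+1}| ≈ 9.059e-12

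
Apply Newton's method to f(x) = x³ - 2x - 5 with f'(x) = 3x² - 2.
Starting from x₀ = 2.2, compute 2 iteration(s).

f(x) = x³ - 2x - 5
f'(x) = 3x² - 2
x₀ = 2.2

Newton-Raphson formula: x_{n+1} = x_n - f(x_n)/f'(x_n)

Iteration 1:
  f(2.200000) = 1.248000
  f'(2.200000) = 12.520000
  x_1 = 2.200000 - 1.248000/12.520000 = 2.100319
Iteration 2:
  f(2.100319) = 0.064589
  f'(2.100319) = 11.234026
  x_2 = 2.100319 - 0.064589/11.234026 = 2.094570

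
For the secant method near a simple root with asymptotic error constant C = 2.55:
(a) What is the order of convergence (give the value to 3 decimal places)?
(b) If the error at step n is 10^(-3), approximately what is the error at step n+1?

(a) Secant method has superlinear convergence with order φ = (1+√5)/2 ≈ 1.618.
    This means |e_{n+1}| ≈ C|e_n|^1.618.

(b) With |e_n| = 10^(-3) and C = 2.55:
    |e_{n+1}| ≈ 2.55 × (10^(-3))^1.618 = 2.55 × 10^(-4.85)

(a) ≈ 1.618 (golden ratio); (b) |e_{n+1}| ≈ 3.568e-05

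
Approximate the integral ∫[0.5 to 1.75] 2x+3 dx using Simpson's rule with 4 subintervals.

f(x) = 2x+3
a = 0.5, b = 1.75, n = 4
h = (b - a)/n = 0.312500

Simpson's rule: (h/3)[f(x₀) + 4f(x₁) + 2f(x₂) + ... + f(xₙ)]

x_0 = 0.5000, f(x_0) = 4.000000, coefficient = 1
x_1 = 0.8125, f(x_1) = 4.625000, coefficient = 4
x_2 = 1.1250, f(x_2) = 5.250000, coefficient = 2
x_3 = 1.4375, f(x_3) = 5.875000, coefficient = 4
x_4 = 1.7500, f(x_4) = 6.500000, coefficient = 1

I ≈ (0.312500/3) × 63.000000 = 6.562500
Exact value: 6.562500
Error: 0.000000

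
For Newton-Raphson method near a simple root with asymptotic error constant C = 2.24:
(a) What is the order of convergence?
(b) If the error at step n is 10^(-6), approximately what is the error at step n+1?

(a) Newton-Raphson has quadratic (order 2) convergence near simple roots.
    This means |e_{n+1}| ≈ C|e_n|².

(b) With |e_n| = 10^(-6) and C = 2.24:
    |e_{n+1}| ≈ 2.24 × (10^(-6))² = 2.24 × 10^(-12)

(a) 2 (quadratic); (b) |e_{n+1}| ≈ 2.240e-12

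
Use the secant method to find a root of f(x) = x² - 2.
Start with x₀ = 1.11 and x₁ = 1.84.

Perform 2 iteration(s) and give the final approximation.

f(x) = x² - 2
x₀ = 1.11, x₁ = 1.84

Secant formula: x_{n+1} = x_n - f(x_n)(x_n - x_{n-1})/(f(x_n) - f(x_{n-1}))

Iteration 1:
  f(1.110000) = -0.767900
  f(1.840000) = 1.385600
  x_2 = 1.840000 - 1.385600×(1.840000 - 1.110000)/(1.385600 - (-0.767900))
       = 1.370305
Iteration 2:
  f(1.840000) = 1.385600
  f(1.370305) = -0.122264
  x_3 = 1.370305 - (-0.122264)×(1.370305 - 1.840000)/(-0.122264 - 1.385600)
       = 1.408390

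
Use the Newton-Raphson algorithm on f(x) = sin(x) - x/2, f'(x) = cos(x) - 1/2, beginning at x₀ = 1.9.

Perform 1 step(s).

f(x) = sin(x) - x/2
f'(x) = cos(x) - 1/2
x₀ = 1.9

Newton-Raphson formula: x_{n+1} = x_n - f(x_n)/f'(x_n)

Iteration 1:
  f(1.900000) = -0.003700
  f'(1.900000) = -0.823290
  x_1 = 1.900000 - (-0.003700)/(-0.823290) = 1.895506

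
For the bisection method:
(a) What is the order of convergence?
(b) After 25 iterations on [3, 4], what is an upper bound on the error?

(a) Bisection has linear (order 1) convergence; the error is halved each step.

(b) Error bound = (b-a)/2^n = (4 - 3)/2^{25}
    = 1/2^{25}

(a) 1 (linear); (b) error ≤ 2.98e-08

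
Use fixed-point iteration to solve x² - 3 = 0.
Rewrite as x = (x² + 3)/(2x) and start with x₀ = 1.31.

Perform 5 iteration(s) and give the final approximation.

Equation: x² - 3 = 0
Fixed-point form: x = (x² + 3)/(2x)
x₀ = 1.31

x_1 = g(1.310000) = 1.800038
x_2 = g(1.800038) = 1.733335
x_3 = g(1.733335) = 1.732051
x_4 = g(1.732051) = 1.732051
x_5 = g(1.732051) = 1.732051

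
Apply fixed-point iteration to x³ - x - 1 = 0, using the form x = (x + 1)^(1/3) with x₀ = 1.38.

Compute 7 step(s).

Equation: x³ - x - 1 = 0
Fixed-point form: x = (x + 1)^(1/3)
x₀ = 1.38

x_1 = g(1.380000) = 1.335136
x_2 = g(1.335136) = 1.326694
x_3 = g(1.326694) = 1.325093
x_4 = g(1.325093) = 1.324789
x_5 = g(1.324789) = 1.324731
x_6 = g(1.324731) = 1.324721
x_7 = g(1.324721) = 1.324718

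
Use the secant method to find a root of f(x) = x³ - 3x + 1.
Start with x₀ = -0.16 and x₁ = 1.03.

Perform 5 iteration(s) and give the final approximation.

f(x) = x³ - 3x + 1
x₀ = -0.16, x₁ = 1.03

Secant formula: x_{n+1} = x_n - f(x_n)(x_n - x_{n-1})/(f(x_n) - f(x_{n-1}))

Iteration 1:
  f(-0.160000) = 1.475904
  f(1.030000) = -0.997273
  x_2 = 1.030000 - (-0.997273)×(1.030000 - (-0.160000))/(-0.997273 - 1.475904)
       = 0.550150
Iteration 2:
  f(1.030000) = -0.997273
  f(0.550150) = -0.483938
  x_3 = 0.550150 - (-0.483938)×(0.550150 - 1.030000)/(-0.483938 - (-0.997273))
       = 0.097779
Iteration 3:
  f(0.550150) = -0.483938
  f(0.097779) = 0.707599
  x_4 = 0.097779 - 0.707599×(0.097779 - 0.550150)/(0.707599 - (-0.483938))
       = 0.366421
Iteration 4:
  f(0.097779) = 0.707599
  f(0.366421) = -0.050066
  x_5 = 0.366421 - (-0.050066)×(0.366421 - 0.097779)/(-0.050066 - 0.707599)
       = 0.348669
Iteration 5:
  f(0.366421) = -0.050066
  f(0.348669) = -0.003620
  x_6 = 0.348669 - (-0.003620)×(0.348669 - 0.366421)/(-0.003620 - (-0.050066))
       = 0.347286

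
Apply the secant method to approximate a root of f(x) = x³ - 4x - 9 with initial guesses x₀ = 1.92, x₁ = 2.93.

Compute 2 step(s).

f(x) = x³ - 4x - 9
x₀ = 1.92, x₁ = 2.93

Secant formula: x_{n+1} = x_n - f(x_n)(x_n - x_{n-1})/(f(x_n) - f(x_{n-1}))

Iteration 1:
  f(1.920000) = -9.602112
  f(2.930000) = 4.433757
  x_2 = 2.930000 - 4.433757×(2.930000 - 1.920000)/(4.433757 - (-9.602112))
       = 2.610954
Iteration 2:
  f(2.930000) = 4.433757
  f(2.610954) = -1.644740
  x_3 = 2.610954 - (-1.644740)×(2.610954 - 2.930000)/(-1.644740 - 4.433757)
       = 2.697282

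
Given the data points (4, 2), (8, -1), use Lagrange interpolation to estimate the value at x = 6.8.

Lagrange interpolation formula:
P(x) = Σ yᵢ × Lᵢ(x)
where Lᵢ(x) = Π_{j≠i} (x - xⱼ)/(xᵢ - xⱼ)

L_0(6.8) = (6.8 - 8)/(4 - 8) = 0.300000
L_1(6.8) = (6.8 - 4)/(8 - 4) = 0.700000

P(6.8) = 2×L_0(6.8) + (-1)×L_1(6.8)
P(6.8) = -0.100000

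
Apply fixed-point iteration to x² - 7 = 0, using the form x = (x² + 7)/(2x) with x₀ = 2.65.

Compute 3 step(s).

Equation: x² - 7 = 0
Fixed-point form: x = (x² + 7)/(2x)
x₀ = 2.65

x_1 = g(2.650000) = 2.645755
x_2 = g(2.645755) = 2.645751
x_3 = g(2.645751) = 2.645751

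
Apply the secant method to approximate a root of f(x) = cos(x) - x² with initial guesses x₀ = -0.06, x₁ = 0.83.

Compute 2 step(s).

f(x) = cos(x) - x²
x₀ = -0.06, x₁ = 0.83

Secant formula: x_{n+1} = x_n - f(x_n)(x_n - x_{n-1})/(f(x_n) - f(x_{n-1}))

Iteration 1:
  f(-0.060000) = 0.994601
  f(0.830000) = -0.014024
  x_2 = 0.830000 - (-0.014024)×(0.830000 - (-0.060000))/(-0.014024 - 0.994601)
       = 0.817625
Iteration 2:
  f(0.830000) = -0.014024
  f(0.817625) = 0.015445
  x_3 = 0.817625 - 0.015445×(0.817625 - 0.830000)/(0.015445 - (-0.014024))
       = 0.824111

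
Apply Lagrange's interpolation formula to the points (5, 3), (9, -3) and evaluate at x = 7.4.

Lagrange interpolation formula:
P(x) = Σ yᵢ × Lᵢ(x)
where Lᵢ(x) = Π_{j≠i} (x - xⱼ)/(xᵢ - xⱼ)

L_0(7.4) = (7.4 - 9)/(5 - 9) = 0.400000
L_1(7.4) = (7.4 - 5)/(9 - 5) = 0.600000

P(7.4) = 3×L_0(7.4) + (-3)×L_1(7.4)
P(7.4) = -0.600000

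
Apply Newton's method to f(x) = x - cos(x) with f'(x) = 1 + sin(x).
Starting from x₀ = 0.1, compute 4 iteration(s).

f(x) = x - cos(x)
f'(x) = 1 + sin(x)
x₀ = 0.1

Newton-Raphson formula: x_{n+1} = x_n - f(x_n)/f'(x_n)

Iteration 1:
  f(0.100000) = -0.895004
  f'(0.100000) = 1.099833
  x_1 = 0.100000 - (-0.895004)/1.099833 = 0.913763
Iteration 2:
  f(0.913763) = 0.302993
  f'(0.913763) = 1.791808
  x_2 = 0.913763 - 0.302993/1.791808 = 0.744664
Iteration 3:
  f(0.744664) = 0.009349
  f'(0.744664) = 1.677725
  x_3 = 0.744664 - 0.009349/1.677725 = 0.739092
Iteration 4:
  f(0.739092) = 0.000011
  f'(0.739092) = 1.673617
  x_4 = 0.739092 - 0.000011/1.673617 = 0.739085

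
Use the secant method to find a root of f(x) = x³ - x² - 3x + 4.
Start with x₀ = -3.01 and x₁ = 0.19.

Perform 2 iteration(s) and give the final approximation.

f(x) = x³ - x² - 3x + 4
x₀ = -3.01, x₁ = 0.19

Secant formula: x_{n+1} = x_n - f(x_n)(x_n - x_{n-1})/(f(x_n) - f(x_{n-1}))

Iteration 1:
  f(-3.010000) = -23.301001
  f(0.190000) = 3.400759
  x_2 = 0.190000 - 3.400759×(0.190000 - (-3.010000))/(3.400759 - (-23.301001))
       = -0.217555
Iteration 2:
  f(0.190000) = 3.400759
  f(-0.217555) = 4.595037
  x_3 = -0.217555 - 4.595037×(-0.217555 - 0.190000)/(4.595037 - 3.400759)
       = 1.350530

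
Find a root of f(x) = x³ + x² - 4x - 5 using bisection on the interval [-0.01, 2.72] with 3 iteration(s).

f(x) = x³ + x² - 4x - 5
Initial interval: [-0.01, 2.72]

Iteration 1:
  c_1 = (-0.010000 + 2.720000)/2 = 1.355000
  f(c_1) = f(1.355000) = -6.096161
  f(a) × f(c) ≥ 0, new interval: [1.355000, 2.720000]
Iteration 2:
  c_2 = (1.355000 + 2.720000)/2 = 2.037500
  f(c_2) = f(2.037500) = -0.540104
  f(a) × f(c) ≥ 0, new interval: [2.037500, 2.720000]
Iteration 3:
  c_3 = (2.037500 + 2.720000)/2 = 2.378750
  f(c_3) = f(2.378750) = 4.603493
  f(a) × f(c) < 0, new interval: [2.037500, 2.378750]

After 3 iteration(s), the approximation is c_3 = 2.378750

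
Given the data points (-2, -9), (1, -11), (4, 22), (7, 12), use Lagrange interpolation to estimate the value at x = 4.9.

Lagrange interpolation formula:
P(x) = Σ yᵢ × Lᵢ(x)
where Lᵢ(x) = Π_{j≠i} (x - xⱼ)/(xᵢ - xⱼ)

L_0(4.9) = (4.9 - 1)/(-2 - 1) × (4.9 - 4)/(-2 - 4) × (4.9 - 7)/(-2 - 7) = 0.045500
L_1(4.9) = (4.9 - (-2))/(1 - (-2)) × (4.9 - 4)/(1 - 4) × (4.9 - 7)/(1 - 7) = -0.241500
L_2(4.9) = (4.9 - (-2))/(4 - (-2)) × (4.9 - 1)/(4 - 1) × (4.9 - 7)/(4 - 7) = 1.046500
L_3(4.9) = (4.9 - (-2))/(7 - (-2)) × (4.9 - 1)/(7 - 1) × (4.9 - 4)/(7 - 4) = 0.149500

P(4.9) = (-9)×L_0(4.9) + (-11)×L_1(4.9) + 22×L_2(4.9) + 12×L_3(4.9)
P(4.9) = 27.064000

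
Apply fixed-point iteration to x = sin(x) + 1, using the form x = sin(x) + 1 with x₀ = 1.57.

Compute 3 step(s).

Equation: x = sin(x) + 1
Fixed-point form: x = sin(x) + 1
x₀ = 1.57

x_1 = g(1.570000) = 2.000000
x_2 = g(2.000000) = 1.909298
x_3 = g(1.909298) = 1.943253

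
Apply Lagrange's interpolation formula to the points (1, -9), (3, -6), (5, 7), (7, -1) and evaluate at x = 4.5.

Lagrange interpolation formula:
P(x) = Σ yᵢ × Lᵢ(x)
where Lᵢ(x) = Π_{j≠i} (x - xⱼ)/(xᵢ - xⱼ)

L_0(4.5) = (4.5 - 3)/(1 - 3) × (4.5 - 5)/(1 - 5) × (4.5 - 7)/(1 - 7) = -0.039062
L_1(4.5) = (4.5 - 1)/(3 - 1) × (4.5 - 5)/(3 - 5) × (4.5 - 7)/(3 - 7) = 0.273438
L_2(4.5) = (4.5 - 1)/(5 - 1) × (4.5 - 3)/(5 - 3) × (4.5 - 7)/(5 - 7) = 0.820312
L_3(4.5) = (4.5 - 1)/(7 - 1) × (4.5 - 3)/(7 - 3) × (4.5 - 5)/(7 - 5) = -0.054688

P(4.5) = (-9)×L_0(4.5) + (-6)×L_1(4.5) + 7×L_2(4.5) + (-1)×L_3(4.5)
P(4.5) = 4.507812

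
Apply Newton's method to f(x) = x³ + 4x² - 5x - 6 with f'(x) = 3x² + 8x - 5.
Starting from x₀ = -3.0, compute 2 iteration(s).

f(x) = x³ + 4x² - 5x - 6
f'(x) = 3x² + 8x - 5
x₀ = -3.0

Newton-Raphson formula: x_{n+1} = x_n - f(x_n)/f'(x_n)

Iteration 1:
  f(-3.000000) = 18.000000
  f'(-3.000000) = -2.000000
  x_1 = -3.000000 - 18.000000/(-2.000000) = 6.000000
Iteration 2:
  f(6.000000) = 324.000000
  f'(6.000000) = 151.000000
  x_2 = 6.000000 - 324.000000/151.000000 = 3.854305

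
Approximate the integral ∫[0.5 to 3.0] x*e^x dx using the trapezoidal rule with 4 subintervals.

f(x) = x*e^x
a = 0.5, b = 3.0, n = 4
h = (b - a)/n = 0.625000

Trapezoidal rule: (h/2)[f(x₀) + 2f(x₁) + 2f(x₂) + ... + f(xₙ)]

x_0 = 0.5000, f(x_0) = 0.824361, coefficient = 1
x_1 = 1.1250, f(x_1) = 3.465244, coefficient = 2
x_2 = 1.7500, f(x_2) = 10.070555, coefficient = 2
x_3 = 2.3750, f(x_3) = 25.533656, coefficient = 2
x_4 = 3.0000, f(x_4) = 60.256611, coefficient = 1

I ≈ (0.625000/2) × 139.219881 = 43.506213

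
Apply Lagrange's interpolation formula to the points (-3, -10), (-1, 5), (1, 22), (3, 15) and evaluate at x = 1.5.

Lagrange interpolation formula:
P(x) = Σ yᵢ × Lᵢ(x)
where Lᵢ(x) = Π_{j≠i} (x - xⱼ)/(xᵢ - xⱼ)

L_0(1.5) = (1.5 - (-1))/(-3 - (-1)) × (1.5 - 1)/(-3 - 1) × (1.5 - 3)/(-3 - 3) = 0.039062
L_1(1.5) = (1.5 - (-3))/(-1 - (-3)) × (1.5 - 1)/(-1 - 1) × (1.5 - 3)/(-1 - 3) = -0.210938
L_2(1.5) = (1.5 - (-3))/(1 - (-3)) × (1.5 - (-1))/(1 - (-1)) × (1.5 - 3)/(1 - 3) = 1.054688
L_3(1.5) = (1.5 - (-3))/(3 - (-3)) × (1.5 - (-1))/(3 - (-1)) × (1.5 - 1)/(3 - 1) = 0.117188

P(1.5) = (-10)×L_0(1.5) + 5×L_1(1.5) + 22×L_2(1.5) + 15×L_3(1.5)
P(1.5) = 23.515625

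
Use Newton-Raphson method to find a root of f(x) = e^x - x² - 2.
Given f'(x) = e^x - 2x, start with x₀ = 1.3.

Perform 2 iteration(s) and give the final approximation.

f(x) = e^x - x² - 2
f'(x) = e^x - 2x
x₀ = 1.3

Newton-Raphson formula: x_{n+1} = x_n - f(x_n)/f'(x_n)

Iteration 1:
  f(1.300000) = -0.020703
  f'(1.300000) = 1.069297
  x_1 = 1.300000 - (-0.020703)/1.069297 = 1.319362
Iteration 2:
  f(1.319362) = 0.000317
  f'(1.319362) = 1.102309
  x_2 = 1.319362 - 0.000317/1.102309 = 1.319074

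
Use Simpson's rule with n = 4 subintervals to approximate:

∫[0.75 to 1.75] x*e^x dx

f(x) = x*e^x
a = 0.75, b = 1.75, n = 4
h = (b - a)/n = 0.250000

Simpson's rule: (h/3)[f(x₀) + 4f(x₁) + 2f(x₂) + ... + f(xₙ)]

x_0 = 0.7500, f(x_0) = 1.587750, coefficient = 1
x_1 = 1.0000, f(x_1) = 2.718282, coefficient = 4
x_2 = 1.2500, f(x_2) = 4.362929, coefficient = 2
x_3 = 1.5000, f(x_3) = 6.722534, coefficient = 4
x_4 = 1.7500, f(x_4) = 10.070555, coefficient = 1

I ≈ (0.250000/3) × 58.147424 = 4.845619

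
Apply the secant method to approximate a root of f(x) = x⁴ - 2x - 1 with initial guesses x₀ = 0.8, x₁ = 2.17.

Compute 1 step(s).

f(x) = x⁴ - 2x - 1
x₀ = 0.8, x₁ = 2.17

Secant formula: x_{n+1} = x_n - f(x_n)(x_n - x_{n-1})/(f(x_n) - f(x_{n-1}))

Iteration 1:
  f(0.800000) = -2.190400
  f(2.170000) = 16.833739
  x_2 = 2.170000 - 16.833739×(2.170000 - 0.800000)/(16.833739 - (-2.190400))
       = 0.957739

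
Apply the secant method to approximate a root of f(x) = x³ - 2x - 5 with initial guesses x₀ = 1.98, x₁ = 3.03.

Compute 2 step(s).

f(x) = x³ - 2x - 5
x₀ = 1.98, x₁ = 3.03

Secant formula: x_{n+1} = x_n - f(x_n)(x_n - x_{n-1})/(f(x_n) - f(x_{n-1}))

Iteration 1:
  f(1.980000) = -1.197608
  f(3.030000) = 16.758127
  x_2 = 3.030000 - 16.758127×(3.030000 - 1.980000)/(16.758127 - (-1.197608))
       = 2.050033
Iteration 2:
  f(3.030000) = 16.758127
  f(2.050033) = -0.484528
  x_3 = 2.050033 - (-0.484528)×(2.050033 - 3.030000)/(-0.484528 - 16.758127)
       = 2.077570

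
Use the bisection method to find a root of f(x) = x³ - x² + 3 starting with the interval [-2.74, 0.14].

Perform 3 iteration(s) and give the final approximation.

f(x) = x³ - x² + 3
Initial interval: [-2.74, 0.14]

Iteration 1:
  c_1 = (-2.740000 + 0.140000)/2 = -1.300000
  f(c_1) = f(-1.300000) = -0.887000
  f(a) × f(c) ≥ 0, new interval: [-1.300000, 0.140000]
Iteration 2:
  c_2 = (-1.300000 + 0.140000)/2 = -0.580000
  f(c_2) = f(-0.580000) = 2.468488
  f(a) × f(c) < 0, new interval: [-1.300000, -0.580000]
Iteration 3:
  c_3 = (-1.300000 + (-0.580000))/2 = -0.940000
  f(c_3) = f(-0.940000) = 1.285816
  f(a) × f(c) < 0, new interval: [-1.300000, -0.940000]

After 3 iteration(s), the approximation is c_3 = -0.940000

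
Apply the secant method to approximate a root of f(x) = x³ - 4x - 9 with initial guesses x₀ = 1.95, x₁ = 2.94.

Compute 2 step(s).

f(x) = x³ - 4x - 9
x₀ = 1.95, x₁ = 2.94

Secant formula: x_{n+1} = x_n - f(x_n)(x_n - x_{n-1})/(f(x_n) - f(x_{n-1}))

Iteration 1:
  f(1.950000) = -9.385125
  f(2.940000) = 4.652184
  x_2 = 2.940000 - 4.652184×(2.940000 - 1.950000)/(4.652184 - (-9.385125))
       = 2.611898
Iteration 2:
  f(2.940000) = 4.652184
  f(2.611898) = -1.629186
  x_3 = 2.611898 - (-1.629186)×(2.611898 - 2.940000)/(-1.629186 - 4.652184)
       = 2.696998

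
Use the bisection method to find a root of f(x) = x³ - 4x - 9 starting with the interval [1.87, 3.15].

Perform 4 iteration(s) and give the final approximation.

f(x) = x³ - 4x - 9
Initial interval: [1.87, 3.15]

Iteration 1:
  c_1 = (1.870000 + 3.150000)/2 = 2.510000
  f(c_1) = f(2.510000) = -3.226749
  f(a) × f(c) ≥ 0, new interval: [2.510000, 3.150000]
Iteration 2:
  c_2 = (2.510000 + 3.150000)/2 = 2.830000
  f(c_2) = f(2.830000) = 2.345187
  f(a) × f(c) < 0, new interval: [2.510000, 2.830000]
Iteration 3:
  c_3 = (2.510000 + 2.830000)/2 = 2.670000
  f(c_3) = f(2.670000) = -0.645837
  f(a) × f(c) ≥ 0, new interval: [2.670000, 2.830000]
Iteration 4:
  c_4 = (2.670000 + 2.830000)/2 = 2.750000
  f(c_4) = f(2.750000) = 0.796875
  f(a) × f(c) < 0, new interval: [2.670000, 2.750000]

After 4 iteration(s), the approximation is c_4 = 2.750000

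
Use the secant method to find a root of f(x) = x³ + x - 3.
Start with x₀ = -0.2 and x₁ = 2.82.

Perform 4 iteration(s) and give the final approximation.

f(x) = x³ + x - 3
x₀ = -0.2, x₁ = 2.82

Secant formula: x_{n+1} = x_n - f(x_n)(x_n - x_{n-1})/(f(x_n) - f(x_{n-1}))

Iteration 1:
  f(-0.200000) = -3.208000
  f(2.820000) = 22.245768
  x_2 = 2.820000 - 22.245768×(2.820000 - (-0.200000))/(22.245768 - (-3.208000))
       = 0.180618
Iteration 2:
  f(2.820000) = 22.245768
  f(0.180618) = -2.813490
  x_3 = 0.180618 - (-2.813490)×(0.180618 - 2.820000)/(-2.813490 - 22.245768)
       = 0.476950
Iteration 3:
  f(0.180618) = -2.813490
  f(0.476950) = -2.414552
  x_4 = 0.476950 - (-2.414552)×(0.476950 - 0.180618)/(-2.414552 - (-2.813490))
       = 2.270489
Iteration 4:
  f(0.476950) = -2.414552
  f(2.270489) = 10.975133
  x_5 = 2.270489 - 10.975133×(2.270489 - 0.476950)/(10.975133 - (-2.414552))
       = 0.800378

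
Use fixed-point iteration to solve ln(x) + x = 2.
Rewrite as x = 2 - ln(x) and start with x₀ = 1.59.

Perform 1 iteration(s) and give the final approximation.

Equation: ln(x) + x = 2
Fixed-point form: x = 2 - ln(x)
x₀ = 1.59

x_1 = g(1.590000) = 1.536266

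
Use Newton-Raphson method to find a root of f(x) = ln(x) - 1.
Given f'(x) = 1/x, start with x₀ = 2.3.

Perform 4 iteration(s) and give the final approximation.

f(x) = ln(x) - 1
f'(x) = 1/x
x₀ = 2.3

Newton-Raphson formula: x_{n+1} = x_n - f(x_n)/f'(x_n)

Iteration 1:
  f(2.300000) = -0.167091
  f'(2.300000) = 0.434783
  x_1 = 2.300000 - (-0.167091)/0.434783 = 2.684309
Iteration 2:
  f(2.684309) = -0.012577
  f'(2.684309) = 0.372535
  x_2 = 2.684309 - (-0.012577)/0.372535 = 2.718069
Iteration 3:
  f(2.718069) = -0.000078
  f'(2.718069) = 0.367908
  x_3 = 2.718069 - (-0.000078)/0.367908 = 2.718282
Iteration 4:
  f(2.718282) = 0.000000
  f'(2.718282) = 0.367879
  x_4 = 2.718282 - 0.000000/0.367879 = 2.718282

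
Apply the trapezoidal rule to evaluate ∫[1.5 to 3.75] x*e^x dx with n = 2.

f(x) = x*e^x
a = 1.5, b = 3.75, n = 2
h = (b - a)/n = 1.125000

Trapezoidal rule: (h/2)[f(x₀) + 2f(x₁) + 2f(x₂) + ... + f(xₙ)]

x_0 = 1.5000, f(x_0) = 6.722534, coefficient = 1
x_1 = 2.6250, f(x_1) = 36.237007, coefficient = 2
x_2 = 3.7500, f(x_2) = 159.454058, coefficient = 1

I ≈ (1.125000/2) × 238.650606 = 134.240966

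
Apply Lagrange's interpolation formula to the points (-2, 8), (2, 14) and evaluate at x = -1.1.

Lagrange interpolation formula:
P(x) = Σ yᵢ × Lᵢ(x)
where Lᵢ(x) = Π_{j≠i} (x - xⱼ)/(xᵢ - xⱼ)

L_0(-1.1) = (-1.1 - 2)/(-2 - 2) = 0.775000
L_1(-1.1) = (-1.1 - (-2))/(2 - (-2)) = 0.225000

P(-1.1) = 8×L_0(-1.1) + 14×L_1(-1.1)
P(-1.1) = 9.350000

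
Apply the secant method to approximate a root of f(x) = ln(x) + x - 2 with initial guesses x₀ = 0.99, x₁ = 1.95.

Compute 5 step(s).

f(x) = ln(x) + x - 2
x₀ = 0.99, x₁ = 1.95

Secant formula: x_{n+1} = x_n - f(x_n)(x_n - x_{n-1})/(f(x_n) - f(x_{n-1}))

Iteration 1:
  f(0.990000) = -1.020050
  f(1.950000) = 0.617829
  x_2 = 1.950000 - 0.617829×(1.950000 - 0.990000)/(0.617829 - (-1.020050))
       = 1.587876
Iteration 2:
  f(1.950000) = 0.617829
  f(1.587876) = 0.050273
  x_3 = 1.587876 - 0.050273×(1.587876 - 1.950000)/(0.050273 - 0.617829)
       = 1.555800
Iteration 3:
  f(1.587876) = 0.050273
  f(1.555800) = -0.002211
  x_4 = 1.555800 - (-0.002211)×(1.555800 - 1.587876)/(-0.002211 - 0.050273)
       = 1.557151
Iteration 4:
  f(1.555800) = -0.002211
  f(1.557151) = 0.000008
  x_5 = 1.557151 - 0.000008×(1.557151 - 1.555800)/(0.000008 - (-0.002211))
       = 1.557146
Iteration 5:
  f(1.557151) = 0.000008
  f(1.557146) = 0.000000
  x_6 = 1.557146 - 0.000000×(1.557146 - 1.557151)/(0.000000 - 0.000008)
       = 1.557146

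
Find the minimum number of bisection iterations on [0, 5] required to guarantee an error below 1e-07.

We need (b-a)/2^n ≤ 1e-07
(5 - 0)/2^n ≤ 1e-07
5/2^n ≤ 1e-07
2^n ≥ 50000000
n ≥ log₂(50000000) = 25.58
n ≥ 26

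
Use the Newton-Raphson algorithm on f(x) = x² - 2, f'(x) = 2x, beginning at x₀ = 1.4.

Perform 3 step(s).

f(x) = x² - 2
f'(x) = 2x
x₀ = 1.4

Newton-Raphson formula: x_{n+1} = x_n - f(x_n)/f'(x_n)

Iteration 1:
  f(1.400000) = -0.040000
  f'(1.400000) = 2.800000
  x_1 = 1.400000 - (-0.040000)/2.800000 = 1.414286
Iteration 2:
  f(1.414286) = 0.000204
  f'(1.414286) = 2.828571
  x_2 = 1.414286 - 0.000204/2.828571 = 1.414214
Iteration 3:
  f(1.414214) = 0.000000
  f'(1.414214) = 2.828427
  x_3 = 1.414214 - 0.000000/2.828427 = 1.414214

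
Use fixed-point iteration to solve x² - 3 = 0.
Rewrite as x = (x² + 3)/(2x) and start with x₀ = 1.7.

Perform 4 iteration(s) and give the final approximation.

Equation: x² - 3 = 0
Fixed-point form: x = (x² + 3)/(2x)
x₀ = 1.7

x_1 = g(1.700000) = 1.732353
x_2 = g(1.732353) = 1.732051
x_3 = g(1.732051) = 1.732051
x_4 = g(1.732051) = 1.732051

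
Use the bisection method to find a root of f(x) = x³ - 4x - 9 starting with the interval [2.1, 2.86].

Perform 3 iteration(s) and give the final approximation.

f(x) = x³ - 4x - 9
Initial interval: [2.1, 2.86]

Iteration 1:
  c_1 = (2.100000 + 2.860000)/2 = 2.480000
  f(c_1) = f(2.480000) = -3.667008
  f(a) × f(c) ≥ 0, new interval: [2.480000, 2.860000]
Iteration 2:
  c_2 = (2.480000 + 2.860000)/2 = 2.670000
  f(c_2) = f(2.670000) = -0.645837
  f(a) × f(c) ≥ 0, new interval: [2.670000, 2.860000]
Iteration 3:
  c_3 = (2.670000 + 2.860000)/2 = 2.765000
  f(c_3) = f(2.765000) = 1.079047
  f(a) × f(c) < 0, new interval: [2.670000, 2.765000]

After 3 iteration(s), the approximation is c_3 = 2.765000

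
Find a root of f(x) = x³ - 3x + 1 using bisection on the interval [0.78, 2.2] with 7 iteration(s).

f(x) = x³ - 3x + 1
Initial interval: [0.78, 2.2]

Iteration 1:
  c_1 = (0.780000 + 2.200000)/2 = 1.490000
  f(c_1) = f(1.490000) = -0.162051
  f(a) × f(c) ≥ 0, new interval: [1.490000, 2.200000]
Iteration 2:
  c_2 = (1.490000 + 2.200000)/2 = 1.845000
  f(c_2) = f(1.845000) = 1.745426
  f(a) × f(c) < 0, new interval: [1.490000, 1.845000]
Iteration 3:
  c_3 = (1.490000 + 1.845000)/2 = 1.667500
  f(c_3) = f(1.667500) = 0.634078
  f(a) × f(c) < 0, new interval: [1.490000, 1.667500]
Iteration 4:
  c_4 = (1.490000 + 1.667500)/2 = 1.578750
  f(c_4) = f(1.578750) = 0.198708
  f(a) × f(c) < 0, new interval: [1.490000, 1.578750]
Iteration 5:
  c_5 = (1.490000 + 1.578750)/2 = 1.534375
  f(c_5) = f(1.534375) = 0.009264
  f(a) × f(c) < 0, new interval: [1.490000, 1.534375]
Iteration 6:
  c_6 = (1.490000 + 1.534375)/2 = 1.512188
  f(c_6) = f(1.512188) = -0.078627
  f(a) × f(c) ≥ 0, new interval: [1.512188, 1.534375]
Iteration 7:
  c_7 = (1.512188 + 1.534375)/2 = 1.523281
  f(c_7) = f(1.523281) = -0.035244
  f(a) × f(c) ≥ 0, new interval: [1.523281, 1.534375]

After 7 iteration(s), the approximation is c_7 = 1.523281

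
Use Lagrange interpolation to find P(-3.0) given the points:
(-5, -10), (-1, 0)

Lagrange interpolation formula:
P(x) = Σ yᵢ × Lᵢ(x)
where Lᵢ(x) = Π_{j≠i} (x - xⱼ)/(xᵢ - xⱼ)

L_0(-3.0) = (-3.0 - (-1))/(-5 - (-1)) = 0.500000
L_1(-3.0) = (-3.0 - (-5))/(-1 - (-5)) = 0.500000

P(-3.0) = (-10)×L_0(-3.0) + 0×L_1(-3.0)
P(-3.0) = -5.000000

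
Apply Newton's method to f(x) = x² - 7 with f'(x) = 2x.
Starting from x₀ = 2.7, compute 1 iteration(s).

f(x) = x² - 7
f'(x) = 2x
x₀ = 2.7

Newton-Raphson formula: x_{n+1} = x_n - f(x_n)/f'(x_n)

Iteration 1:
  f(2.700000) = 0.290000
  f'(2.700000) = 5.400000
  x_1 = 2.700000 - 0.290000/5.400000 = 2.646296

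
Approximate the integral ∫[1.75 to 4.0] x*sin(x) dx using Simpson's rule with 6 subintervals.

f(x) = x*sin(x)
a = 1.75, b = 4.0, n = 6
h = (b - a)/n = 0.375000

Simpson's rule: (h/3)[f(x₀) + 4f(x₁) + 2f(x₂) + ... + f(xₙ)]

x_0 = 1.7500, f(x_0) = 1.721975, coefficient = 1
x_1 = 2.1250, f(x_1) = 1.806930, coefficient = 4
x_2 = 2.5000, f(x_2) = 1.496180, coefficient = 2
x_3 = 2.8750, f(x_3) = 0.757407, coefficient = 4
x_4 = 3.2500, f(x_4) = -0.351634, coefficient = 2
x_5 = 3.6250, f(x_5) = -1.684896, coefficient = 4
x_6 = 4.0000, f(x_6) = -3.027210, coefficient = 1

I ≈ (0.375000/3) × 4.501622 = 0.562703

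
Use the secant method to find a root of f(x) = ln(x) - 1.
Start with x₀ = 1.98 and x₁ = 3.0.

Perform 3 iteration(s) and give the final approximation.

f(x) = ln(x) - 1
x₀ = 1.98, x₁ = 3.0

Secant formula: x_{n+1} = x_n - f(x_n)(x_n - x_{n-1})/(f(x_n) - f(x_{n-1}))

Iteration 1:
  f(1.980000) = -0.316903
  f(3.000000) = 0.098612
  x_2 = 3.000000 - 0.098612×(3.000000 - 1.980000)/(0.098612 - (-0.316903))
       = 2.757928
Iteration 2:
  f(3.000000) = 0.098612
  f(2.757928) = 0.014480
  x_3 = 2.757928 - 0.014480×(2.757928 - 3.000000)/(0.014480 - 0.098612)
       = 2.716266
Iteration 3:
  f(2.757928) = 0.014480
  f(2.716266) = -0.000742
  x_4 = 2.716266 - (-0.000742)×(2.716266 - 2.757928)/(-0.000742 - 0.014480)
       = 2.718296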